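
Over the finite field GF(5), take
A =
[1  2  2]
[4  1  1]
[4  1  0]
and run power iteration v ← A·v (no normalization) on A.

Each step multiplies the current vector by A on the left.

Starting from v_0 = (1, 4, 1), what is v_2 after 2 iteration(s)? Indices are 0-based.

v_0 = (1, 4, 1).
v_1 = A·v_0 = (1, 4, 3).
v_2 = A·v_1 = (0, 1, 3).

v_2 = (0, 1, 3)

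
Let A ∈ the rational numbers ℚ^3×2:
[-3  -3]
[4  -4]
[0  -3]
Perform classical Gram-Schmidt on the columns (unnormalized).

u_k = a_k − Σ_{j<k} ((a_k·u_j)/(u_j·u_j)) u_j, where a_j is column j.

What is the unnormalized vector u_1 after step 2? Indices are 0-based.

u_1 = (-96/25, -72/25, -3)

Step 1: u_0 = a_0 = (-3, 4, 0).
Step 2: u_1 = a_1 − (-7/25)·u_0 = (-96/25, -72/25, -3).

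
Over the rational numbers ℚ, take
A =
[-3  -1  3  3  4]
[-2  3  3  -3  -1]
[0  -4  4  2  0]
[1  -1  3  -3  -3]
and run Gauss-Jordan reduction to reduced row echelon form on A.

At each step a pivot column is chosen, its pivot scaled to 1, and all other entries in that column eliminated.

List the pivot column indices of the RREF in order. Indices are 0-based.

[1] R0 /= -3  ⇒  (1, 1/3, -1, -1, -4/3)
     R1 -= -2·R0  ⇒  (0, 11/3, 1, -5, -11/3)
     R3 -= 1·R0  ⇒  (0, -4/3, 4, -2, -5/3)
[2] R1 /= 11/3  ⇒  (0, 1, 3/11, -15/11, -1)
     R0 -= 1/3·R1  ⇒  (1, 0, -12/11, -6/11, -1)
     R2 -= -4·R1  ⇒  (0, 0, 56/11, -38/11, -4)
     R3 -= -4/3·R1  ⇒  (0, 0, 48/11, -42/11, -3)
[3] R2 /= 56/11  ⇒  (0, 0, 1, -19/28, -11/14)
     R0 -= -12/11·R2  ⇒  (1, 0, 0, -9/7, -13/7)
     R1 -= 3/11·R2  ⇒  (0, 1, 0, -33/28, -11/14)
     R3 -= 48/11·R2  ⇒  (0, 0, 0, -6/7, 3/7)
[4] R3 /= -6/7  ⇒  (0, 0, 0, 1, -1/2)
     R0 -= -9/7·R3  ⇒  (1, 0, 0, 0, -5/2)
     R1 -= -33/28·R3  ⇒  (0, 1, 0, 0, -11/8)
     R2 -= -19/28·R3  ⇒  (0, 0, 1, 0, -9/8)

pivot columns: 0, 1, 2, 3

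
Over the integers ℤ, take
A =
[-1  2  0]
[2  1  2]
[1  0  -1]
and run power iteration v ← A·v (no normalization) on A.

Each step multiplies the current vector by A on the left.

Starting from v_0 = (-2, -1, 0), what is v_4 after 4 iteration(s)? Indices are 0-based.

v_0 = (-2, -1, 0).
v_1 = A·v_0 = (0, -5, -2).
v_2 = A·v_1 = (-10, -9, 2).
v_3 = A·v_2 = (-8, -25, -12).
v_4 = A·v_3 = (-42, -65, 4).

v_4 = (-42, -65, 4)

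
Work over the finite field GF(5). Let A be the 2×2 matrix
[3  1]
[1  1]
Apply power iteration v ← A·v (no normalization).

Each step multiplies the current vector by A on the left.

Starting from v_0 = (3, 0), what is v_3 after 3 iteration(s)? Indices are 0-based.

v_3 = (2, 2)

v_0 = (3, 0).
v_1 = A·v_0 = (4, 3).
v_2 = A·v_1 = (0, 2).
v_3 = A·v_2 = (2, 2).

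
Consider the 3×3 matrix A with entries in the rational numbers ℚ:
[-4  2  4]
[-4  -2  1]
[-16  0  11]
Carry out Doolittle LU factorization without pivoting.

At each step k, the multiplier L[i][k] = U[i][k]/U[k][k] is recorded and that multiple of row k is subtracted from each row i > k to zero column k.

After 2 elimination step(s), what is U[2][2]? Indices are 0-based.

U[2][2] = 1

Step 1: pivot at (0,0) is -4.
  row1 ← row1 − (1)·row0  ⇒  L[1][0]=1, U row1=(0, -4, -3)
  row2 ← row2 − (4)·row0  ⇒  L[2][0]=4, U row2=(0, -8, -5)
Step 2: pivot at (1,1) is -4.
  row2 ← row2 − (2)·row1  ⇒  L[2][1]=2, U row2=(0, 0, 1)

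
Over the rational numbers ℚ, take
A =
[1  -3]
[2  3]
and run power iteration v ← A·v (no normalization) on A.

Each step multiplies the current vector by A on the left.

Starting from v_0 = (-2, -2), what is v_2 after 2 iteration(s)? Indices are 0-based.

v_2 = (34, -22)

v_0 = (-2, -2).
v_1 = A·v_0 = (4, -10).
v_2 = A·v_1 = (34, -22).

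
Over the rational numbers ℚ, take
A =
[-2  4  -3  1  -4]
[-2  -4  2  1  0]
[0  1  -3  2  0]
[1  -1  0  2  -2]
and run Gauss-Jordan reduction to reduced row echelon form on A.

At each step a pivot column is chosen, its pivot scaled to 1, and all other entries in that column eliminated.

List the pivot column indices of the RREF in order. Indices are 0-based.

pivot(0,0)=-2: scale R0 → (1, -2, 3/2, -1/2, 2)
  clear (1,0): R1 −= (-2)R0 → (0, -8, 5, 0, 4)
  clear (3,0): R3 −= (1)R0 → (0, 1, -3/2, 5/2, -4)
pivot(1,1)=-8: scale R1 → (0, 1, -5/8, 0, -1/2)
  clear (0,1): R0 −= (-2)R1 → (1, 0, 1/4, -1/2, 1)
  clear (2,1): R2 −= (1)R1 → (0, 0, -19/8, 2, 1/2)
  clear (3,1): R3 −= (1)R1 → (0, 0, -7/8, 5/2, -7/2)
pivot(2,2)=-19/8: scale R2 → (0, 0, 1, -16/19, -4/19)
  clear (0,2): R0 −= (1/4)R2 → (1, 0, 0, -11/38, 20/19)
  clear (1,2): R1 −= (-5/8)R2 → (0, 1, 0, -10/19, -12/19)
  clear (3,2): R3 −= (-7/8)R2 → (0, 0, 0, 67/38, -70/19)
pivot(3,3)=67/38: scale R3 → (0, 0, 0, 1, -140/67)
  clear (0,3): R0 −= (-11/38)R3 → (1, 0, 0, 0, 30/67)
  clear (1,3): R1 −= (-10/19)R3 → (0, 1, 0, 0, -116/67)
  clear (2,3): R2 −= (-16/19)R3 → (0, 0, 1, 0, -132/67)

pivot columns: 0, 1, 2, 3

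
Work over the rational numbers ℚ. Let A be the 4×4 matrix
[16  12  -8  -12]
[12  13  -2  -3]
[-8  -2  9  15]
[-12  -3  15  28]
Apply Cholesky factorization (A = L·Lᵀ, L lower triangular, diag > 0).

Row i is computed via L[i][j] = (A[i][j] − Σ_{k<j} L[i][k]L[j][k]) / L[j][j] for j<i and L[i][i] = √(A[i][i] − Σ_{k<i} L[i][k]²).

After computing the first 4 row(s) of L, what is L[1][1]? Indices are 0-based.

L[1][1] = 2

Step 1: L[0][0] = √(16) = 4.
  L[1][0] = (12) / L[0][0] = 3.
Step 2: L[1][1] = √(4) = 2.
  L[2][0] = (-8) / L[0][0] = -2.
  L[2][1] = (4) / L[1][1] = 2.
Step 3: L[2][2] = √(1) = 1.
  L[3][0] = (-12) / L[0][0] = -3.
  L[3][1] = (6) / L[1][1] = 3.
  L[3][2] = (3) / L[2][2] = 3.
Step 4: L[3][3] = √(1) = 1.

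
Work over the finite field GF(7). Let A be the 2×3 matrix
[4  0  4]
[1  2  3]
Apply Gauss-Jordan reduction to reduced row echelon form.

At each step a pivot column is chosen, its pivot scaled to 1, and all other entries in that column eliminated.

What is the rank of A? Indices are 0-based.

pivot(0,0)=4: scale R0 → (1, 0, 1)
  clear (1,0): R1 −= (1)R0 → (0, 2, 2)
pivot(1,1)=2: scale R1 → (0, 1, 1)

rank = 2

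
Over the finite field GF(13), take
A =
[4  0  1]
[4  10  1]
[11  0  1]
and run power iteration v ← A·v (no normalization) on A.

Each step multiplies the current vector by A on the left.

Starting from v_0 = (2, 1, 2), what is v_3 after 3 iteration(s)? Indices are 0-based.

v_0 = (2, 1, 2).
v_1 = A·v_0 = (10, 7, 11).
v_2 = A·v_1 = (12, 4, 4).
v_3 = A·v_2 = (0, 1, 6).

v_3 = (0, 1, 6)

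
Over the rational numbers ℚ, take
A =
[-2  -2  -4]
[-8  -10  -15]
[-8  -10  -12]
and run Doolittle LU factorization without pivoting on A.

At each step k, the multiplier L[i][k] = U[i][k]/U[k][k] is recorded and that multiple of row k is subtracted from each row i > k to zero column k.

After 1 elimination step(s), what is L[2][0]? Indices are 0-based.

k=0: U[0][0]=-2
  eliminate (1,0): mult=4, new row 1: (0, -2, 1); set L[1][0]=4
  eliminate (2,0): mult=4, new row 2: (0, -2, 4); set L[2][0]=4

L[2][0] = 4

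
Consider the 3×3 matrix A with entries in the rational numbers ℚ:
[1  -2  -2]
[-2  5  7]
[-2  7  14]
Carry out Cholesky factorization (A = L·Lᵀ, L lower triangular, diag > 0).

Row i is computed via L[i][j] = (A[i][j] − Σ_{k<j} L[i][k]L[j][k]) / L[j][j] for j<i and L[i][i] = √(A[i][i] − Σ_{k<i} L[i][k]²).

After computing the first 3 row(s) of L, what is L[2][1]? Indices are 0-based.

L[2][1] = 3

Step 1: L[0][0] = √(1) = 1.
  L[1][0] = (-2) / L[0][0] = -2.
Step 2: L[1][1] = √(1) = 1.
  L[2][0] = (-2) / L[0][0] = -2.
  L[2][1] = (3) / L[1][1] = 3.
Step 3: L[2][2] = √(1) = 1.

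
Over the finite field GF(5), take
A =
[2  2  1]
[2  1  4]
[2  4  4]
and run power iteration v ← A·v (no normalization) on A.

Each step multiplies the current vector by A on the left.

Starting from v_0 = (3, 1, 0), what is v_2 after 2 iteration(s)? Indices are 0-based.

v_2 = (0, 3, 4)

v_0 = (3, 1, 0).
v_1 = A·v_0 = (3, 2, 0).
v_2 = A·v_1 = (0, 3, 4).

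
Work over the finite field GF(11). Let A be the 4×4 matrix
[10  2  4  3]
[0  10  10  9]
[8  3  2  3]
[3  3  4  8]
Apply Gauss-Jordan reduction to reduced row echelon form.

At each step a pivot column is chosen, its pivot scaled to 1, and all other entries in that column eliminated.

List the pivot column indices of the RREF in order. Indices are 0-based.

[1] R0 /= 10  ⇒  (1, 9, 7, 8)
     R2 -= 8·R0  ⇒  (0, 8, 1, 5)
     R3 -= 3·R0  ⇒  (0, 9, 5, 6)
[2] R1 /= 10  ⇒  (0, 1, 1, 2)
     R0 -= 9·R1  ⇒  (1, 0, 9, 1)
     R2 -= 8·R1  ⇒  (0, 0, 4, 0)
     R3 -= 9·R1  ⇒  (0, 0, 7, 10)
[3] R2 /= 4  ⇒  (0, 0, 1, 0)
     R0 -= 9·R2  ⇒  (1, 0, 0, 1)
     R1 -= 1·R2  ⇒  (0, 1, 0, 2)
     R3 -= 7·R2  ⇒  (0, 0, 0, 10)
[4] R3 /= 10  ⇒  (0, 0, 0, 1)
     R0 -= 1·R3  ⇒  (1, 0, 0, 0)
     R1 -= 2·R3  ⇒  (0, 1, 0, 0)

pivot columns: 0, 1, 2, 3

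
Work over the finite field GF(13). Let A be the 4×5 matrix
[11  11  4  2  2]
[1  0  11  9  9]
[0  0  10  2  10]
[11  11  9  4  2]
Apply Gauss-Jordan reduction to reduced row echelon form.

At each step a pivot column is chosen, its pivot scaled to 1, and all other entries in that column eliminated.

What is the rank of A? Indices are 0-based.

rank = 4

pivot(0,0)=11: scale R0 → (1, 1, 11, 12, 12)
  clear (1,0): R1 −= (1)R0 → (0, 12, 0, 10, 10)
  clear (3,0): R3 −= (11)R0 → (0, 0, 5, 2, 0)
pivot(1,1)=12: scale R1 → (0, 1, 0, 3, 3)
  clear (0,1): R0 −= (1)R1 → (1, 0, 11, 9, 9)
pivot(2,2)=10: scale R2 → (0, 0, 1, 8, 1)
  clear (0,2): R0 −= (11)R2 → (1, 0, 0, 12, 11)
  clear (3,2): R3 −= (5)R2 → (0, 0, 0, 1, 8)
pivot(3,3)=1: scale R3 → (0, 0, 0, 1, 8)
  clear (0,3): R0 −= (12)R3 → (1, 0, 0, 0, 6)
  clear (1,3): R1 −= (3)R3 → (0, 1, 0, 0, 5)
  clear (2,3): R2 −= (8)R3 → (0, 0, 1, 0, 2)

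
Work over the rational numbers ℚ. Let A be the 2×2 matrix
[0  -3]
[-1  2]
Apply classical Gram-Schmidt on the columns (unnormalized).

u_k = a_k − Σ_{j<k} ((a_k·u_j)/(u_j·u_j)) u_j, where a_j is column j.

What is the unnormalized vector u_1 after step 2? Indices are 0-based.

Step 1: u_0 = a_0 = (0, -1).
Step 2: u_1 = a_1 − (-2)·u_0 = (-3, 0).

u_1 = (-3, 0)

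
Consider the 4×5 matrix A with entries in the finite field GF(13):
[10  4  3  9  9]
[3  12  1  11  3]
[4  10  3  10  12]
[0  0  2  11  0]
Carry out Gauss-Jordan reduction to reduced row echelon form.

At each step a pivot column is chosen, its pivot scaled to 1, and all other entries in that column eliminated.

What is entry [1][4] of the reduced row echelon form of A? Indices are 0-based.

[1] R0 /= 10  ⇒  (1, 3, 12, 10, 10)
     R1 -= 3·R0  ⇒  (0, 3, 4, 7, 12)
     R2 -= 4·R0  ⇒  (0, 11, 7, 9, 11)
[2] R1 /= 3  ⇒  (0, 1, 10, 11, 4)
     R0 -= 3·R1  ⇒  (1, 0, 8, 3, 11)
     R2 -= 11·R1  ⇒  (0, 0, 1, 5, 6)
[3] R2 /= 1  ⇒  (0, 0, 1, 5, 6)
     R0 -= 8·R2  ⇒  (1, 0, 0, 2, 2)
     R1 -= 10·R2  ⇒  (0, 1, 0, 0, 9)
     R3 -= 2·R2  ⇒  (0, 0, 0, 1, 1)
[4] R3 /= 1  ⇒  (0, 0, 0, 1, 1)
     R0 -= 2·R3  ⇒  (1, 0, 0, 0, 0)
     R2 -= 5·R3  ⇒  (0, 0, 1, 0, 1)

M[1][4] = 9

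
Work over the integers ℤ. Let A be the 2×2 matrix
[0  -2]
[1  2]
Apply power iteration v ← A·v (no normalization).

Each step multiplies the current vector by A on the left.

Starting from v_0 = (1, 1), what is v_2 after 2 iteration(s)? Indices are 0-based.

v_0 = (1, 1).
v_1 = A·v_0 = (-2, 3).
v_2 = A·v_1 = (-6, 4).

v_2 = (-6, 4)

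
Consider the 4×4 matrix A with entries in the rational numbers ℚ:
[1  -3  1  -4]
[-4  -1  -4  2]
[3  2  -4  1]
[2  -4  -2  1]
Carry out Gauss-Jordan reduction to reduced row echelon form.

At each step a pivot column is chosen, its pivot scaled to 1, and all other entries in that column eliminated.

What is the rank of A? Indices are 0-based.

[1] R0 /= 1  ⇒  (1, -3, 1, -4)
     R1 -= -4·R0  ⇒  (0, -13, 0, -14)
     R2 -= 3·R0  ⇒  (0, 11, -7, 13)
     R3 -= 2·R0  ⇒  (0, 2, -4, 9)
[2] R1 /= -13  ⇒  (0, 1, 0, 14/13)
     R0 -= -3·R1  ⇒  (1, 0, 1, -10/13)
     R2 -= 11·R1  ⇒  (0, 0, -7, 15/13)
     R3 -= 2·R1  ⇒  (0, 0, -4, 89/13)
[3] R2 /= -7  ⇒  (0, 0, 1, -15/91)
     R0 -= 1·R2  ⇒  (1, 0, 0, -55/91)
     R3 -= -4·R2  ⇒  (0, 0, 0, 563/91)
[4] R3 /= 563/91  ⇒  (0, 0, 0, 1)
     R0 -= -55/91·R3  ⇒  (1, 0, 0, 0)
     R1 -= 14/13·R3  ⇒  (0, 1, 0, 0)
     R2 -= -15/91·R3  ⇒  (0, 0, 1, 0)

rank = 4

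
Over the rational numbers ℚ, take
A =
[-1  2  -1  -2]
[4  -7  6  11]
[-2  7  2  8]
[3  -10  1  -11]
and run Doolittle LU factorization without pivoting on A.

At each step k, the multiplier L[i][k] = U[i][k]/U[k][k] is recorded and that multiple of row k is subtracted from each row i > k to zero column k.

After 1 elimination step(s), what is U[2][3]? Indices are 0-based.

U[2][3] = 12

k=0: U[0][0]=-1
  eliminate (1,0): mult=-4, new row 1: (0, 1, 2, 3); set L[1][0]=-4
  eliminate (2,0): mult=2, new row 2: (0, 3, 4, 12); set L[2][0]=2
  eliminate (3,0): mult=-3, new row 3: (0, -4, -2, -17); set L[3][0]=-3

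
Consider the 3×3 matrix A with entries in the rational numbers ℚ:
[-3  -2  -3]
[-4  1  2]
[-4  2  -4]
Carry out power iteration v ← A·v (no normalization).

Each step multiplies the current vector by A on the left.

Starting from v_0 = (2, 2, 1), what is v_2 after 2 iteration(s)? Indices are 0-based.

v_2 = (71, 32, 76)

v_0 = (2, 2, 1).
v_1 = A·v_0 = (-13, -4, -8).
v_2 = A·v_1 = (71, 32, 76).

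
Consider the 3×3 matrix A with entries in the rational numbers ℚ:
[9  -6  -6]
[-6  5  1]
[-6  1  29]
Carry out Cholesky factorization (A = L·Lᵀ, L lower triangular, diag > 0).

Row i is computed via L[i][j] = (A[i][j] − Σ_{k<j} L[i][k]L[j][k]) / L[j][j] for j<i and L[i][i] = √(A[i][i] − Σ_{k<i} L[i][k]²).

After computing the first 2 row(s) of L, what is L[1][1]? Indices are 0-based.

L[1][1] = 1

Step 1: L[0][0] = √(9) = 3.
  L[1][0] = (-6) / L[0][0] = -2.
Step 2: L[1][1] = √(1) = 1.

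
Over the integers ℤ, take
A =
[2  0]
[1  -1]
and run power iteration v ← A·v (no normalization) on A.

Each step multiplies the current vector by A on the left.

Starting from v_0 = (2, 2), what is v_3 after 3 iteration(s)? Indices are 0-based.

v_3 = (16, 4)

v_0 = (2, 2).
v_1 = A·v_0 = (4, 0).
v_2 = A·v_1 = (8, 4).
v_3 = A·v_2 = (16, 4).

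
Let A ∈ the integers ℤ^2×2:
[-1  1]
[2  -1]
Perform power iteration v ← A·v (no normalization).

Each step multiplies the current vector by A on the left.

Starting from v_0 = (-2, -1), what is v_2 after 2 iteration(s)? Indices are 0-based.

v_2 = (-4, 5)

v_0 = (-2, -1).
v_1 = A·v_0 = (1, -3).
v_2 = A·v_1 = (-4, 5).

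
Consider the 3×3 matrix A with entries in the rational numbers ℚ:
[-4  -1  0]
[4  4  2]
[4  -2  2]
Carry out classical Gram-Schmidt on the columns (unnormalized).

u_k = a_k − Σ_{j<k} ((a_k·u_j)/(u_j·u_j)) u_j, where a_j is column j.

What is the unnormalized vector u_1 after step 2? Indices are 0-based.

Step 1: u_0 = a_0 = (-4, 4, 4).
Step 2: u_1 = a_1 − (1/4)·u_0 = (0, 3, -3).

u_1 = (0, 3, -3)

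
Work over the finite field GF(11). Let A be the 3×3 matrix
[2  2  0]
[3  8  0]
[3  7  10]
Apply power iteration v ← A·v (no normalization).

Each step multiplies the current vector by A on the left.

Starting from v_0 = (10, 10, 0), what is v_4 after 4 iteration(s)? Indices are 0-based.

v_4 = (10, 9, 4)

v_0 = (10, 10, 0).
v_1 = A·v_0 = (7, 0, 1).
v_2 = A·v_1 = (3, 10, 9).
v_3 = A·v_2 = (4, 1, 4).
v_4 = A·v_3 = (10, 9, 4).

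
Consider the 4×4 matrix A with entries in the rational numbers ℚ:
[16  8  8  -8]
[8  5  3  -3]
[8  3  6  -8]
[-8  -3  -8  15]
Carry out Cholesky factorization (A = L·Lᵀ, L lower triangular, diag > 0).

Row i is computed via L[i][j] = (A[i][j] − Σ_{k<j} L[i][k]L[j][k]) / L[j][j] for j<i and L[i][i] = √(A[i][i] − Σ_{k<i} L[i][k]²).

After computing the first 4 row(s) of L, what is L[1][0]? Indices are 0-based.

Step 1: L[0][0] = √(16) = 4.
  L[1][0] = (8) / L[0][0] = 2.
Step 2: L[1][1] = √(1) = 1.
  L[2][0] = (8) / L[0][0] = 2.
  L[2][1] = (-1) / L[1][1] = -1.
Step 3: L[2][2] = √(1) = 1.
  L[3][0] = (-8) / L[0][0] = -2.
  L[3][1] = (1) / L[1][1] = 1.
  L[3][2] = (-3) / L[2][2] = -3.
Step 4: L[3][3] = √(1) = 1.

L[1][0] = 2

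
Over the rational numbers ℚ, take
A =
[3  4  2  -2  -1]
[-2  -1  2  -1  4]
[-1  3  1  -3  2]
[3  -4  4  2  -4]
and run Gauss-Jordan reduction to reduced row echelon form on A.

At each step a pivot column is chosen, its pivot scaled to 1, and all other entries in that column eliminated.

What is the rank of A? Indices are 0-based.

step 1: normalize row 0 (÷3) = (1, 4/3, 2/3, -2/3, -1/3)
  row 1: subtract -2×row0 = (0, 5/3, 10/3, -7/3, 10/3)
  row 2: subtract -1×row0 = (0, 13/3, 5/3, -11/3, 5/3)
  row 3: subtract 3×row0 = (0, -8, 2, 4, -3)
step 2: normalize row 1 (÷5/3) = (0, 1, 2, -7/5, 2)
  row 0: subtract 4/3×row1 = (1, 0, -2, 6/5, -3)
  row 2: subtract 13/3×row1 = (0, 0, -7, 12/5, -7)
  row 3: subtract -8×row1 = (0, 0, 18, -36/5, 13)
step 3: normalize row 2 (÷-7) = (0, 0, 1, -12/35, 1)
  row 0: subtract -2×row2 = (1, 0, 0, 18/35, -1)
  row 1: subtract 2×row2 = (0, 1, 0, -5/7, 0)
  row 3: subtract 18×row2 = (0, 0, 0, -36/35, -5)
step 4: normalize row 3 (÷-36/35) = (0, 0, 0, 1, 175/36)
  row 0: subtract 18/35×row3 = (1, 0, 0, 0, -7/2)
  row 1: subtract -5/7×row3 = (0, 1, 0, 0, 125/36)
  row 2: subtract -12/35×row3 = (0, 0, 1, 0, 8/3)

rank = 4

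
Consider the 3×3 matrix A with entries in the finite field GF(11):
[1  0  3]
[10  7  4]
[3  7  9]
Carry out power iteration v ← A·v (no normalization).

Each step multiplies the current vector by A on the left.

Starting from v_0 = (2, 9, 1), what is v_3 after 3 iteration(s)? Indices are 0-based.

v_3 = (4, 4, 0)

v_0 = (2, 9, 1).
v_1 = A·v_0 = (5, 10, 1).
v_2 = A·v_1 = (8, 3, 6).
v_3 = A·v_2 = (4, 4, 0).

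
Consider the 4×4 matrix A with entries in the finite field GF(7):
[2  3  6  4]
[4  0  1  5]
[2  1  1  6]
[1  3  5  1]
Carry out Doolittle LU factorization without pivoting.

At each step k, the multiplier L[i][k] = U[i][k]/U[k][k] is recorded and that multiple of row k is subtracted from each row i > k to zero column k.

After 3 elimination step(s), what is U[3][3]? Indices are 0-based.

U[3][3] = 4

k=0: U[0][0]=2
  eliminate (1,0): mult=2, new row 1: (0, 1, 3, 4); set L[1][0]=2
  eliminate (2,0): mult=1, new row 2: (0, 5, 2, 2); set L[2][0]=1
  eliminate (3,0): mult=4, new row 3: (0, 5, 2, 6); set L[3][0]=4
k=1: U[1][1]=1
  eliminate (2,1): mult=5, new row 2: (0, 0, 1, 3); set L[2][1]=5
  eliminate (3,1): mult=5, new row 3: (0, 0, 1, 0); set L[3][1]=5
k=2: U[2][2]=1
  eliminate (3,2): mult=1, new row 3: (0, 0, 0, 4); set L[3][2]=1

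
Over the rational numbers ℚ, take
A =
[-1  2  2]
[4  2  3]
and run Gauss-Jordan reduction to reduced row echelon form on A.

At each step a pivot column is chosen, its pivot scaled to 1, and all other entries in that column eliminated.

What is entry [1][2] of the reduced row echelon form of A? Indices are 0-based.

M[1][2] = 11/10

pivot(0,0)=-1: scale R0 → (1, -2, -2)
  clear (1,0): R1 −= (4)R0 → (0, 10, 11)
pivot(1,1)=10: scale R1 → (0, 1, 11/10)
  clear (0,1): R0 −= (-2)R1 → (1, 0, 1/5)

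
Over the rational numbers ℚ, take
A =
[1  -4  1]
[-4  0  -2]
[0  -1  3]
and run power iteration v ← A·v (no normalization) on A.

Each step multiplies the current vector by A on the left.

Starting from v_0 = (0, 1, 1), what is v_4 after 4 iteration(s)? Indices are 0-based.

v_0 = (0, 1, 1).
v_1 = A·v_0 = (-3, -2, 2).
v_2 = A·v_1 = (7, 8, 8).
v_3 = A·v_2 = (-17, -44, 16).
v_4 = A·v_3 = (175, 36, 92).

v_4 = (175, 36, 92)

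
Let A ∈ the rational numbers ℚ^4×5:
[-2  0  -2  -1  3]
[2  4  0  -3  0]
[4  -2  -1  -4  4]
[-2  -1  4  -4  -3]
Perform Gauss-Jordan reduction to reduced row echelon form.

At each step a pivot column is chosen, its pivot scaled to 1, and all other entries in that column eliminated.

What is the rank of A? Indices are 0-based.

pivot(0,0)=-2: scale R0 → (1, 0, 1, 1/2, -3/2)
  clear (1,0): R1 −= (2)R0 → (0, 4, -2, -4, 3)
  clear (2,0): R2 −= (4)R0 → (0, -2, -5, -6, 10)
  clear (3,0): R3 −= (-2)R0 → (0, -1, 6, -3, -6)
pivot(1,1)=4: scale R1 → (0, 1, -1/2, -1, 3/4)
  clear (2,1): R2 −= (-2)R1 → (0, 0, -6, -8, 23/2)
  clear (3,1): R3 −= (-1)R1 → (0, 0, 11/2, -4, -21/4)
pivot(2,2)=-6: scale R2 → (0, 0, 1, 4/3, -23/12)
  clear (0,2): R0 −= (1)R2 → (1, 0, 0, -5/6, 5/12)
  clear (1,2): R1 −= (-1/2)R2 → (0, 1, 0, -1/3, -5/24)
  clear (3,2): R3 −= (11/2)R2 → (0, 0, 0, -34/3, 127/24)
pivot(3,3)=-34/3: scale R3 → (0, 0, 0, 1, -127/272)
  clear (0,3): R0 −= (-5/6)R3 → (1, 0, 0, 0, 15/544)
  clear (1,3): R1 −= (-1/3)R3 → (0, 1, 0, 0, -99/272)
  clear (2,3): R2 −= (4/3)R3 → (0, 0, 1, 0, -22/17)

rank = 4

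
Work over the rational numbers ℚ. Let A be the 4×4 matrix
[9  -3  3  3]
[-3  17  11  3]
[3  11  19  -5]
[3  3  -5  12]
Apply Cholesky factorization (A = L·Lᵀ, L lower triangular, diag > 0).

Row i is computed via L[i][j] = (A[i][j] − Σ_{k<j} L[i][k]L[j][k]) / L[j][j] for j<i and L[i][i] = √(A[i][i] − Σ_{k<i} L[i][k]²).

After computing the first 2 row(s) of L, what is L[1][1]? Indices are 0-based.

L[1][1] = 4

Step 1: L[0][0] = √(9) = 3.
  L[1][0] = (-3) / L[0][0] = -1.
Step 2: L[1][1] = √(16) = 4.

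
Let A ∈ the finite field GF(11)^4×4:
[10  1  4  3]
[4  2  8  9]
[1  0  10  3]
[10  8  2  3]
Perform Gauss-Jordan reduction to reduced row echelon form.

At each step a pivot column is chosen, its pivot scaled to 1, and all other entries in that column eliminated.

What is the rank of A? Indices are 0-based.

rank = 4

[1] R0 /= 10  ⇒  (1, 10, 7, 8)
     R1 -= 4·R0  ⇒  (0, 6, 2, 10)
     R2 -= 1·R0  ⇒  (0, 1, 3, 6)
     R3 -= 10·R0  ⇒  (0, 7, 9, 0)
[2] R1 /= 6  ⇒  (0, 1, 4, 9)
     R0 -= 10·R1  ⇒  (1, 0, 0, 6)
     R2 -= 1·R1  ⇒  (0, 0, 10, 8)
     R3 -= 7·R1  ⇒  (0, 0, 3, 3)
[3] R2 /= 10  ⇒  (0, 0, 1, 3)
     R1 -= 4·R2  ⇒  (0, 1, 0, 8)
     R3 -= 3·R2  ⇒  (0, 0, 0, 5)
[4] R3 /= 5  ⇒  (0, 0, 0, 1)
     R0 -= 6·R3  ⇒  (1, 0, 0, 0)
     R1 -= 8·R3  ⇒  (0, 1, 0, 0)
     R2 -= 3·R3  ⇒  (0, 0, 1, 0)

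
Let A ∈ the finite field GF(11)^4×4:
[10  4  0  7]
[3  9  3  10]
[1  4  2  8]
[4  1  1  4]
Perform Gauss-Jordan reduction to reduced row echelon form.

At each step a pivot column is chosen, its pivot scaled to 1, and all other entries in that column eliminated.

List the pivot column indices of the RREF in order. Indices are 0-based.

pivot columns: 0, 1, 2

[1] R0 /= 10  ⇒  (1, 7, 0, 4)
     R1 -= 3·R0  ⇒  (0, 10, 3, 9)
     R2 -= 1·R0  ⇒  (0, 8, 2, 4)
     R3 -= 4·R0  ⇒  (0, 6, 1, 10)
[2] R1 /= 10  ⇒  (0, 1, 8, 2)
     R0 -= 7·R1  ⇒  (1, 0, 10, 1)
     R2 -= 8·R1  ⇒  (0, 0, 4, 10)
     R3 -= 6·R1  ⇒  (0, 0, 8, 9)
[3] R2 /= 4  ⇒  (0, 0, 1, 8)
     R0 -= 10·R2  ⇒  (1, 0, 0, 9)
     R1 -= 8·R2  ⇒  (0, 1, 0, 4)
     R3 -= 8·R2  ⇒  (0, 0, 0, 0)
column 3 empty below row 3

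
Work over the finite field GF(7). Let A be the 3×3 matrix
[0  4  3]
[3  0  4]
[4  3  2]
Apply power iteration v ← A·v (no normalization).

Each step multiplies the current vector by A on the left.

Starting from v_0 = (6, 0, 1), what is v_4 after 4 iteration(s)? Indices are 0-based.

v_0 = (6, 0, 1).
v_1 = A·v_0 = (3, 1, 5).
v_2 = A·v_1 = (5, 1, 4).
v_3 = A·v_2 = (2, 3, 3).
v_4 = A·v_3 = (0, 4, 2).

v_4 = (0, 4, 2)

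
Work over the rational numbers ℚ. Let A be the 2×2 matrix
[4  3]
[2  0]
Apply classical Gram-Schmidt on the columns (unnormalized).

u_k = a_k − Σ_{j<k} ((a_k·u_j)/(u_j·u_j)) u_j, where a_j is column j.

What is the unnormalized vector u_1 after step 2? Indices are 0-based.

u_1 = (3/5, -6/5)

Step 1: u_0 = a_0 = (4, 2).
Step 2: u_1 = a_1 − (3/5)·u_0 = (3/5, -6/5).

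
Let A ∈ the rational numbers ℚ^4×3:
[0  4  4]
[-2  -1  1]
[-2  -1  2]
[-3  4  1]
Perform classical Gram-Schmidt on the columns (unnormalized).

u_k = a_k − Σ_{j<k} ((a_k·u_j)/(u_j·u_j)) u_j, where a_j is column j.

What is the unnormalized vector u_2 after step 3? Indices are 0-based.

u_2 = (594/257, 391/514, 905/514, -432/257)

Step 1: u_0 = a_0 = (0, -2, -2, -3).
Step 2: u_1 = a_1 − (-8/17)·u_0 = (4, -33/17, -33/17, 44/17).
Step 3: u_2 = a_2 − (-9/17)·u_0 − (217/514)·u_1 = (594/257, 391/514, 905/514, -432/257).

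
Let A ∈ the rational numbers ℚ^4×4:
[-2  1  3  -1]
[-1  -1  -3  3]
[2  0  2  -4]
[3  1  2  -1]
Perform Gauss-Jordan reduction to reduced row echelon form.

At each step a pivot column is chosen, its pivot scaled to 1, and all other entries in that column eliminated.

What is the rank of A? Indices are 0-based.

rank = 4

step 1: normalize row 0 (÷-2) = (1, -1/2, -3/2, 1/2)
  row 1: subtract -1×row0 = (0, -3/2, -9/2, 7/2)
  row 2: subtract 2×row0 = (0, 1, 5, -5)
  row 3: subtract 3×row0 = (0, 5/2, 13/2, -5/2)
step 2: normalize row 1 (÷-3/2) = (0, 1, 3, -7/3)
  row 0: subtract -1/2×row1 = (1, 0, 0, -2/3)
  row 2: subtract 1×row1 = (0, 0, 2, -8/3)
  row 3: subtract 5/2×row1 = (0, 0, -1, 10/3)
step 3: normalize row 2 (÷2) = (0, 0, 1, -4/3)
  row 1: subtract 3×row2 = (0, 1, 0, 5/3)
  row 3: subtract -1×row2 = (0, 0, 0, 2)
step 4: normalize row 3 (÷2) = (0, 0, 0, 1)
  row 0: subtract -2/3×row3 = (1, 0, 0, 0)
  row 1: subtract 5/3×row3 = (0, 1, 0, 0)
  row 2: subtract -4/3×row3 = (0, 0, 1, 0)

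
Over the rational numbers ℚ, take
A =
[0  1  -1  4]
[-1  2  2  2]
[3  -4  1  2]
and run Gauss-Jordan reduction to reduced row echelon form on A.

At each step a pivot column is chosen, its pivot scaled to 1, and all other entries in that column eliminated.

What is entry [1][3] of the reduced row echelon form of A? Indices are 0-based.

M[1][3] = 4

pivot(0,0): swap R0↔R1
pivot(0,0)=-1: scale R0 → (1, -2, -2, -2)
  clear (2,0): R2 −= (3)R0 → (0, 2, 7, 8)
pivot(1,1)=1: scale R1 → (0, 1, -1, 4)
  clear (0,1): R0 −= (-2)R1 → (1, 0, -4, 6)
  clear (2,1): R2 −= (2)R1 → (0, 0, 9, 0)
pivot(2,2)=9: scale R2 → (0, 0, 1, 0)
  clear (0,2): R0 −= (-4)R2 → (1, 0, 0, 6)
  clear (1,2): R1 −= (-1)R2 → (0, 1, 0, 4)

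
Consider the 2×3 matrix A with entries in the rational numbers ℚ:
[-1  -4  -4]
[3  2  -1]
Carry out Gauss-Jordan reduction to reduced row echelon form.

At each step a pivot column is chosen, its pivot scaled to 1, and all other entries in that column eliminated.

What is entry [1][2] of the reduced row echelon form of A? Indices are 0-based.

pivot(0,0)=-1: scale R0 → (1, 4, 4)
  clear (1,0): R1 −= (3)R0 → (0, -10, -13)
pivot(1,1)=-10: scale R1 → (0, 1, 13/10)
  clear (0,1): R0 −= (4)R1 → (1, 0, -6/5)

M[1][2] = 13/10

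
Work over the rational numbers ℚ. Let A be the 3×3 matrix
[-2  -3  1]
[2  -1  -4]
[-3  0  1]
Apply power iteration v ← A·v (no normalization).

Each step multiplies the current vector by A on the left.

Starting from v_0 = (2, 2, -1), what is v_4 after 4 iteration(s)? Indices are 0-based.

v_4 = (301, 34, -61)

v_0 = (2, 2, -1).
v_1 = A·v_0 = (-11, 6, -7).
v_2 = A·v_1 = (-3, 0, 26).
v_3 = A·v_2 = (32, -110, 35).
v_4 = A·v_3 = (301, 34, -61).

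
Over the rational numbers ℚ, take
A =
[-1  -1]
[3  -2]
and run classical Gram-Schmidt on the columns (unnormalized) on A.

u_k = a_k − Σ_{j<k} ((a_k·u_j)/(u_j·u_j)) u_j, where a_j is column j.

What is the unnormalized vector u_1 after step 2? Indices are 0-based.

u_1 = (-3/2, -1/2)

Step 1: u_0 = a_0 = (-1, 3).
Step 2: u_1 = a_1 − (-1/2)·u_0 = (-3/2, -1/2).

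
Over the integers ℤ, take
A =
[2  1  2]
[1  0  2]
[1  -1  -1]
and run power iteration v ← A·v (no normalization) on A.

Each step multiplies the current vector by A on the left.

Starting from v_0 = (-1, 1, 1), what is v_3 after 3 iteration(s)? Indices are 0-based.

v_0 = (-1, 1, 1).
v_1 = A·v_0 = (1, 1, -3).
v_2 = A·v_1 = (-3, -5, 3).
v_3 = A·v_2 = (-5, 3, -1).

v_3 = (-5, 3, -1)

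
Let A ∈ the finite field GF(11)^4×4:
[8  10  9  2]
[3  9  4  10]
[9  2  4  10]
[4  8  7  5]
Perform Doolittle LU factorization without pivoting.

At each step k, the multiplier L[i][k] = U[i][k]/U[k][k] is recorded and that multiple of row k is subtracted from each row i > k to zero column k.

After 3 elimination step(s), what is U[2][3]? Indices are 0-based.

Step 1: pivot at (0,0) is 8.
  row1 ← row1 − (10)·row0  ⇒  L[1][0]=10, U row1=(0, 8, 2, 1)
  row2 ← row2 − (8)·row0  ⇒  L[2][0]=8, U row2=(0, 10, 9, 5)
  row3 ← row3 − (6)·row0  ⇒  L[3][0]=6, U row3=(0, 3, 8, 4)
Step 2: pivot at (1,1) is 8.
  row2 ← row2 − (4)·row1  ⇒  L[2][1]=4, U row2=(0, 0, 1, 1)
  row3 ← row3 − (10)·row1  ⇒  L[3][1]=10, U row3=(0, 0, 10, 5)
Step 3: pivot at (2,2) is 1.
  row3 ← row3 − (10)·row2  ⇒  L[3][2]=10, U row3=(0, 0, 0, 6)

U[2][3] = 1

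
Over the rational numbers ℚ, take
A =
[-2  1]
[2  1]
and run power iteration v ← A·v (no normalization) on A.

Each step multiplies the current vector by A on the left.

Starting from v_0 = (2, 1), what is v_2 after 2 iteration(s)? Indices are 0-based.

v_0 = (2, 1).
v_1 = A·v_0 = (-3, 5).
v_2 = A·v_1 = (11, -1).

v_2 = (11, -1)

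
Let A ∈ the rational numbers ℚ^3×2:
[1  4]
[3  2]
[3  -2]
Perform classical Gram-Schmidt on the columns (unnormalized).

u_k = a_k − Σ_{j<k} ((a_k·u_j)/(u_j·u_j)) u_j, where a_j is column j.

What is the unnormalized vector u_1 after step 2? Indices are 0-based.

u_1 = (72/19, 26/19, -50/19)

Step 1: u_0 = a_0 = (1, 3, 3).
Step 2: u_1 = a_1 − (4/19)·u_0 = (72/19, 26/19, -50/19).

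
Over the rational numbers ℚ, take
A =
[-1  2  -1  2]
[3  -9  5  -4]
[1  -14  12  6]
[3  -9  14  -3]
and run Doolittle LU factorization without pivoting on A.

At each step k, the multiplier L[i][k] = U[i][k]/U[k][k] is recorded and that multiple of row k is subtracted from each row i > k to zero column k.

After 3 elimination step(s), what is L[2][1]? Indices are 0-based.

L[2][1] = 4

Step 1: pivot at (0,0) is -1.
  row1 ← row1 − (-3)·row0  ⇒  L[1][0]=-3, U row1=(0, -3, 2, 2)
  row2 ← row2 − (-1)·row0  ⇒  L[2][0]=-1, U row2=(0, -12, 11, 8)
  row3 ← row3 − (-3)·row0  ⇒  L[3][0]=-3, U row3=(0, -3, 11, 3)
Step 2: pivot at (1,1) is -3.
  row2 ← row2 − (4)·row1  ⇒  L[2][1]=4, U row2=(0, 0, 3, 0)
  row3 ← row3 − (1)·row1  ⇒  L[3][1]=1, U row3=(0, 0, 9, 1)
Step 3: pivot at (2,2) is 3.
  row3 ← row3 − (3)·row2  ⇒  L[3][2]=3, U row3=(0, 0, 0, 1)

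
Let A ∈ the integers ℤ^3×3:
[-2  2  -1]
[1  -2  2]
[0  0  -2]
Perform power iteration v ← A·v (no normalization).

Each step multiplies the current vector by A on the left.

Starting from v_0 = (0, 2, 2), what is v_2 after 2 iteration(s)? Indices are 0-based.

v_2 = (0, -6, 8)

v_0 = (0, 2, 2).
v_1 = A·v_0 = (2, 0, -4).
v_2 = A·v_1 = (0, -6, 8).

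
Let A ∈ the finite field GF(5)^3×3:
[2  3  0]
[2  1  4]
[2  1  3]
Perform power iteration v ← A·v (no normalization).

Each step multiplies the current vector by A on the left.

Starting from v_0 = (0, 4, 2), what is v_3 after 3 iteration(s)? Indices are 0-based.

v_3 = (3, 0, 4)

v_0 = (0, 4, 2).
v_1 = A·v_0 = (2, 2, 0).
v_2 = A·v_1 = (0, 1, 1).
v_3 = A·v_2 = (3, 0, 4).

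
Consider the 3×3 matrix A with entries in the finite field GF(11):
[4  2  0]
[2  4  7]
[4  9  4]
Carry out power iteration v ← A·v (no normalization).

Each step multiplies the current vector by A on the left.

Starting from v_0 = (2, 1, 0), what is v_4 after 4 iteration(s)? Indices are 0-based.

v_0 = (2, 1, 0).
v_1 = A·v_0 = (10, 8, 6).
v_2 = A·v_1 = (1, 6, 4).
v_3 = A·v_2 = (5, 10, 8).
v_4 = A·v_3 = (7, 7, 10).

v_4 = (7, 7, 10)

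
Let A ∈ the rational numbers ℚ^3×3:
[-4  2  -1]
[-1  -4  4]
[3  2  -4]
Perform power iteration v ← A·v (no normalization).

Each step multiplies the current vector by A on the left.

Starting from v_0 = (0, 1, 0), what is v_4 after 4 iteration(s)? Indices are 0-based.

v_0 = (0, 1, 0).
v_1 = A·v_0 = (2, -4, 2).
v_2 = A·v_1 = (-18, 22, -10).
v_3 = A·v_2 = (126, -110, 30).
v_4 = A·v_3 = (-754, 434, 38).

v_4 = (-754, 434, 38)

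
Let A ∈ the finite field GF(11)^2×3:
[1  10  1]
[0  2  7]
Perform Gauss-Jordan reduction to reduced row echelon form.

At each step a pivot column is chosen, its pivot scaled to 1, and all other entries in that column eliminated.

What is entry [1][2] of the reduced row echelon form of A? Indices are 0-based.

pivot(0,0)=1: scale R0 → (1, 10, 1)
pivot(1,1)=2: scale R1 → (0, 1, 9)
  clear (0,1): R0 −= (10)R1 → (1, 0, 10)

M[1][2] = 9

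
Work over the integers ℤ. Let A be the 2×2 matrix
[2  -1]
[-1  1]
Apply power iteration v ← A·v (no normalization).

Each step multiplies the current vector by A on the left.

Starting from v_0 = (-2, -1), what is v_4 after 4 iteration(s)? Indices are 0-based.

v_0 = (-2, -1).
v_1 = A·v_0 = (-3, 1).
v_2 = A·v_1 = (-7, 4).
v_3 = A·v_2 = (-18, 11).
v_4 = A·v_3 = (-47, 29).

v_4 = (-47, 29)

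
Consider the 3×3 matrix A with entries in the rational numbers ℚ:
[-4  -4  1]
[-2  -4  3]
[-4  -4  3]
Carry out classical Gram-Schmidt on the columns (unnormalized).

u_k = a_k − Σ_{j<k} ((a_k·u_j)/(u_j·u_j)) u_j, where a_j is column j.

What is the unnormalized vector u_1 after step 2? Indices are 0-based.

Step 1: u_0 = a_0 = (-4, -2, -4).
Step 2: u_1 = a_1 − (10/9)·u_0 = (4/9, -16/9, 4/9).

u_1 = (4/9, -16/9, 4/9)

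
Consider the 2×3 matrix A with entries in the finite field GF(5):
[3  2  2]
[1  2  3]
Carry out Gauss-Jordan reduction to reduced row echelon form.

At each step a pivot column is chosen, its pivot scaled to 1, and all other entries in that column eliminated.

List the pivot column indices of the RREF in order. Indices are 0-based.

pivot columns: 0, 1

[1] R0 /= 3  ⇒  (1, 4, 4)
     R1 -= 1·R0  ⇒  (0, 3, 4)
[2] R1 /= 3  ⇒  (0, 1, 3)
     R0 -= 4·R1  ⇒  (1, 0, 2)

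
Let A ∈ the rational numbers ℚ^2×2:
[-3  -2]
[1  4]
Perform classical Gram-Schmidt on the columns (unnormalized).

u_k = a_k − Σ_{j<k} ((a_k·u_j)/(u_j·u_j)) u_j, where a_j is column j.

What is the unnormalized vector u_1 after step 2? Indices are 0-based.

Step 1: u_0 = a_0 = (-3, 1).
Step 2: u_1 = a_1 − (1)·u_0 = (1, 3).

u_1 = (1, 3)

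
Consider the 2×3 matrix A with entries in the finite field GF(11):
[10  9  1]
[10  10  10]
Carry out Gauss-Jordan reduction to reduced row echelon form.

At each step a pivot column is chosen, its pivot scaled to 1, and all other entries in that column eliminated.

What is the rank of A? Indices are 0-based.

rank = 2

[1] R0 /= 10  ⇒  (1, 2, 10)
     R1 -= 10·R0  ⇒  (0, 1, 9)
[2] R1 /= 1  ⇒  (0, 1, 9)
     R0 -= 2·R1  ⇒  (1, 0, 3)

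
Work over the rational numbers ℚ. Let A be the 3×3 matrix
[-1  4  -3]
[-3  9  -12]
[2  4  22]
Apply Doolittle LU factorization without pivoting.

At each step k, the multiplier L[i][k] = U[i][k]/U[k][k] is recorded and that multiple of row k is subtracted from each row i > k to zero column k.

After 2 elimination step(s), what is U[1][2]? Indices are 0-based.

U[1][2] = -3

Step 1: pivot at (0,0) is -1.
  row1 ← row1 − (3)·row0  ⇒  L[1][0]=3, U row1=(0, -3, -3)
  row2 ← row2 − (-2)·row0  ⇒  L[2][0]=-2, U row2=(0, 12, 16)
Step 2: pivot at (1,1) is -3.
  row2 ← row2 − (-4)·row1  ⇒  L[2][1]=-4, U row2=(0, 0, 4)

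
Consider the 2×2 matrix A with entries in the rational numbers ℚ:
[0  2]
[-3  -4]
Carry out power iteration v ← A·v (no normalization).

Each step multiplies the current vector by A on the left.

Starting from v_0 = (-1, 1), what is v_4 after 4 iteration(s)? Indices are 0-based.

v_0 = (-1, 1).
v_1 = A·v_0 = (2, -1).
v_2 = A·v_1 = (-2, -2).
v_3 = A·v_2 = (-4, 14).
v_4 = A·v_3 = (28, -44).

v_4 = (28, -44)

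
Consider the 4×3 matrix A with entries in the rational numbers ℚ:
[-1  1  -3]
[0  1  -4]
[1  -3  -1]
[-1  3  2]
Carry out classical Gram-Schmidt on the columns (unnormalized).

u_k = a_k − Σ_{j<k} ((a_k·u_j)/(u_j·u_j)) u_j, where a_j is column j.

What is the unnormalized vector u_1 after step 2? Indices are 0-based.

u_1 = (-4/3, 1, -2/3, 2/3)

Step 1: u_0 = a_0 = (-1, 0, 1, -1).
Step 2: u_1 = a_1 − (-7/3)·u_0 = (-4/3, 1, -2/3, 2/3).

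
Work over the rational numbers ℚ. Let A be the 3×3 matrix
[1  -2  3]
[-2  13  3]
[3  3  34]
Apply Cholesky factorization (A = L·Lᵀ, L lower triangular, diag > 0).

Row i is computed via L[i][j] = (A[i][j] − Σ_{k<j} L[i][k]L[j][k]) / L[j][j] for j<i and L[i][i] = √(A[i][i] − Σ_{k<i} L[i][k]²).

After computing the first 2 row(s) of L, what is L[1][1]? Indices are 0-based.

Step 1: L[0][0] = √(1) = 1.
  L[1][0] = (-2) / L[0][0] = -2.
Step 2: L[1][1] = √(9) = 3.

L[1][1] = 3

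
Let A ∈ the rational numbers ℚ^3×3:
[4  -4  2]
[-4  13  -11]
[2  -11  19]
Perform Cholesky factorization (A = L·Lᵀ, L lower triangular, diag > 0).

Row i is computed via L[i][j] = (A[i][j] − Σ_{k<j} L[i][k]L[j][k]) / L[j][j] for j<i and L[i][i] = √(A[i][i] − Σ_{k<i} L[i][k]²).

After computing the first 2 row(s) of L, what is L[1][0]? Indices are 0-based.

Step 1: L[0][0] = √(4) = 2.
  L[1][0] = (-4) / L[0][0] = -2.
Step 2: L[1][1] = √(9) = 3.

L[1][0] = -2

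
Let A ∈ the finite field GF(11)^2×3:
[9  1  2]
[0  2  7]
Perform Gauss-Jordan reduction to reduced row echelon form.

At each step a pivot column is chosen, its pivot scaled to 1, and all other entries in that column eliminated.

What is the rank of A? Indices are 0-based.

rank = 2

pivot(0,0)=9: scale R0 → (1, 5, 10)
pivot(1,1)=2: scale R1 → (0, 1, 9)
  clear (0,1): R0 −= (5)R1 → (1, 0, 9)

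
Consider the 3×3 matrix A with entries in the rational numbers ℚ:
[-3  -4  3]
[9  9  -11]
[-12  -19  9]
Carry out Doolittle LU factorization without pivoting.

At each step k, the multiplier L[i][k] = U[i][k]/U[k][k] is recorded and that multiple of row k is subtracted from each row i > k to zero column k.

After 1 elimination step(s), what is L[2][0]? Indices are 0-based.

k=0: U[0][0]=-3
  eliminate (1,0): mult=-3, new row 1: (0, -3, -2); set L[1][0]=-3
  eliminate (2,0): mult=4, new row 2: (0, -3, -3); set L[2][0]=4

L[2][0] = 4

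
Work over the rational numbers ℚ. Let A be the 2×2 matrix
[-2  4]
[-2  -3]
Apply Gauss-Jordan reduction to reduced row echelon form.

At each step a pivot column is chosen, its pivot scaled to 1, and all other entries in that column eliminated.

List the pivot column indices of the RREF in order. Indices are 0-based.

pivot columns: 0, 1

step 1: normalize row 0 (÷-2) = (1, -2)
  row 1: subtract -2×row0 = (0, -7)
step 2: normalize row 1 (÷-7) = (0, 1)
  row 0: subtract -2×row1 = (1, 0)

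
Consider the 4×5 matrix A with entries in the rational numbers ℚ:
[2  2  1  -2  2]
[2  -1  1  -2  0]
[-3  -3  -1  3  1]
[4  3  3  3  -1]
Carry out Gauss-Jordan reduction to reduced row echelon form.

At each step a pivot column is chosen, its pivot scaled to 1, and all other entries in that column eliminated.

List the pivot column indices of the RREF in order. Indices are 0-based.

pivot columns: 0, 1, 2, 3

step 1: normalize row 0 (÷2) = (1, 1, 1/2, -1, 1)
  row 1: subtract 2×row0 = (0, -3, 0, 0, -2)
  row 2: subtract -3×row0 = (0, 0, 1/2, 0, 4)
  row 3: subtract 4×row0 = (0, -1, 1, 7, -5)
step 2: normalize row 1 (÷-3) = (0, 1, 0, 0, 2/3)
  row 0: subtract 1×row1 = (1, 0, 1/2, -1, 1/3)
  row 3: subtract -1×row1 = (0, 0, 1, 7, -13/3)
step 3: normalize row 2 (÷1/2) = (0, 0, 1, 0, 8)
  row 0: subtract 1/2×row2 = (1, 0, 0, -1, -11/3)
  row 3: subtract 1×row2 = (0, 0, 0, 7, -37/3)
step 4: normalize row 3 (÷7) = (0, 0, 0, 1, -37/21)
  row 0: subtract -1×row3 = (1, 0, 0, 0, -38/7)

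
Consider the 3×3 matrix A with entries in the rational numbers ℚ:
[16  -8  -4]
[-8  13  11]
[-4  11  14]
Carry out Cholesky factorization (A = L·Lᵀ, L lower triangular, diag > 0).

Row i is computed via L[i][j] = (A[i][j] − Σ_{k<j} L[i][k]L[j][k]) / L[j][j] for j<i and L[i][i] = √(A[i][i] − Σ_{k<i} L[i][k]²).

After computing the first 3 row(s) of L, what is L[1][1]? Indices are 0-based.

Step 1: L[0][0] = √(16) = 4.
  L[1][0] = (-8) / L[0][0] = -2.
Step 2: L[1][1] = √(9) = 3.
  L[2][0] = (-4) / L[0][0] = -1.
  L[2][1] = (9) / L[1][1] = 3.
Step 3: L[2][2] = √(4) = 2.

L[1][1] = 3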